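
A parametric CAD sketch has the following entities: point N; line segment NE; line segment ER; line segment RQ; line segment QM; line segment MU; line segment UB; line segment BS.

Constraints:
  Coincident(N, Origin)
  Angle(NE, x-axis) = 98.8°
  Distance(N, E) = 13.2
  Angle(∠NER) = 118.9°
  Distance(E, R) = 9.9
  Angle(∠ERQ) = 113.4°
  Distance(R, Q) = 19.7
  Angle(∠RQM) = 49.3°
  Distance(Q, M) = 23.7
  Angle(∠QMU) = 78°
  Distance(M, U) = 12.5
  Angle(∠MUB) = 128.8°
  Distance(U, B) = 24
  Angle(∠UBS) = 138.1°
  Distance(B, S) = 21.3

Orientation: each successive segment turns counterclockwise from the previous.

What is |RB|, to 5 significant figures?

15.466

∠QMU = 78.0° gives MU at 99.200° from the x-axis; with |MU| = 12.5, U = (-3.2038, 13.338). ∠MUB = 128.8° gives UB at 150.40° from the x-axis; with |UB| = 24.0, B = (-24.072, 25.193). Then |RB| = |B − R| = 15.466.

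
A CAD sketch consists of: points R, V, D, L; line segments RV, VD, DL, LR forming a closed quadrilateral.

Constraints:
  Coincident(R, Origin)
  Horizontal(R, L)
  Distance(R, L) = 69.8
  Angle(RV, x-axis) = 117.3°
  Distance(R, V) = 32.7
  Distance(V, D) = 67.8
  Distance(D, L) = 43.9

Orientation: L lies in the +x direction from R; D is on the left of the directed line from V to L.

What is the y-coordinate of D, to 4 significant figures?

40.08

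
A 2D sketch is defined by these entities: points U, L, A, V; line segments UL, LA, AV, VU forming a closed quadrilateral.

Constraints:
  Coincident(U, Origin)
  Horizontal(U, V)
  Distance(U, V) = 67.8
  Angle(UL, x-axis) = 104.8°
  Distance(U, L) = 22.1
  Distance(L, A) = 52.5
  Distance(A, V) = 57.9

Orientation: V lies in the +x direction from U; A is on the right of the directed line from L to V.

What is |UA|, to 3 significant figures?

31.0

U is at the origin; U and V share the same y with |UV| = 67.8 and V in +x, so V = (67.8, 0). UL runs at 104.8° with |UL| = 22.1, so L = (-5.65, 21.4). A is determined by |LA| = 52.5 and |AV| = 57.9 together: it lies at the intersection of circle(L, 52.5) and circle(V, 57.9). With |LV| = 76.5, the foot of the radical line on LV is 34.3 from L and the perpendicular offset is √(52.5² − 34.3²) = 39.7. Taking the right-of-LV solution: A = (16.2, -26.4).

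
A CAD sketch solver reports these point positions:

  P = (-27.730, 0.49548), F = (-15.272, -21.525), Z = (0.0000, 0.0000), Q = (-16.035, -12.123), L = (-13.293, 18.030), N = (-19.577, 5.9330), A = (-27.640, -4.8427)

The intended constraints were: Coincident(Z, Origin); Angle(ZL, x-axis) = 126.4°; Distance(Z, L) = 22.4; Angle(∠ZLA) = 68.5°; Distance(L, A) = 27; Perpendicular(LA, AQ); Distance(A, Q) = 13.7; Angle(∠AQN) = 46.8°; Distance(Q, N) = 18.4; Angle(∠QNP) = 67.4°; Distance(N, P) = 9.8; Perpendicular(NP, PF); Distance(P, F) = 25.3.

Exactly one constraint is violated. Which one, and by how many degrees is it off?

Perpendicular(NP, PF) — off by 4.20°.

Z = (0.00, 0.00) ✓; ZL at 126.4° ✓; |ZL| = 22.40 ✓; ∠ZLA = 68.50° ✓; |LA| = 27.00 ✓; ∠(LA, AQ) = 90.00° ✓; |AQ| = 13.70 ✓; ∠AQN = 46.80° ✓; |QN| = 18.40 ✓; ∠QNP = 67.40° ✓; |NP| = 9.800 ✓; ∠(NP, PF) = 85.80° ✗; |PF| = 25.30 ✓.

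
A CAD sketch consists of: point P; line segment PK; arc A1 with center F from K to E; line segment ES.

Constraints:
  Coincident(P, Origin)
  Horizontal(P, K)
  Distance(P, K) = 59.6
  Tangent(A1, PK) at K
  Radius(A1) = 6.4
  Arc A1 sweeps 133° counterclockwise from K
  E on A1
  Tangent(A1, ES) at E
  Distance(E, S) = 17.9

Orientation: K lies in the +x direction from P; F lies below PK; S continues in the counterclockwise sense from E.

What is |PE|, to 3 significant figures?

56.0

P is at the origin; P and K share the same y with |PK| = 59.6 and K on the +x side, so K = (59.6, 0.00). Since A1 is tangent to PK there, FK ⟂ PK, so F = K + (0, -6.4) = (59.6, -6.40). On A1, K sits at bearing 90° from F; a 133° counterclockwise sweep puts E at bearing 223°, so E = F + 6.4·(cos 223°, sin 223°) = (54.9, -10.8). Then |PE| = |E − P| = 56.0.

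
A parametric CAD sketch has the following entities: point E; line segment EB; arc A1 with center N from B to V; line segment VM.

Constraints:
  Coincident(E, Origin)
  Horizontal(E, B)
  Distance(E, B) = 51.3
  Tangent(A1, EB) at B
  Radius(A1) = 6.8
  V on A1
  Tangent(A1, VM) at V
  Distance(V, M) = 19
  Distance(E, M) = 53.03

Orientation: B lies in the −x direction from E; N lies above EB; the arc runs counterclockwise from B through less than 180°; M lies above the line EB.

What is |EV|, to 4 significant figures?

45.12

E is at the origin; E and B share the same y with |EB| = 51.3 and B on the −x side, so B = (-51.30, 0.000). The tangent condition forces NB to be normal to EB, so N = B + (0, 6.8) = (-51.30, 6.800). Since NV ⟂ VM (tangency), |NM| = √(6.8² + 19.0²) = 20.18 regardless of where V sits on A1. So M lies on both circle(E, 53.03) and circle(N, 20.18); the above-EB intersection is M = (-46.06, 26.29). V is the foot of the tangent from M: V = (-44.52, 7.349).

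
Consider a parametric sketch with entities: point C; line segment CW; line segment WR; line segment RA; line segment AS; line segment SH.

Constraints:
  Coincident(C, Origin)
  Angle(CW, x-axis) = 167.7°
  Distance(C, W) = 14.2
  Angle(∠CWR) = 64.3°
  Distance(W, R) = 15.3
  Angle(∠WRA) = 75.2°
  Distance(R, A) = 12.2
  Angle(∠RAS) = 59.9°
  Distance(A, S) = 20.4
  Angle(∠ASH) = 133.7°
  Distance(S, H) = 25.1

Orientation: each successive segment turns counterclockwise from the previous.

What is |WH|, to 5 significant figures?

27.754

∠RAS = 59.9° gives AS at 148.30° from the x-axis; with |AS| = 20.4, S = (-16.933, 4.6263). ∠ASH = 133.7° gives SH at -165.40° from the x-axis; with |SH| = 25.1, H = (-41.222, -1.7006). Then |WH| = |H − W| = 27.754.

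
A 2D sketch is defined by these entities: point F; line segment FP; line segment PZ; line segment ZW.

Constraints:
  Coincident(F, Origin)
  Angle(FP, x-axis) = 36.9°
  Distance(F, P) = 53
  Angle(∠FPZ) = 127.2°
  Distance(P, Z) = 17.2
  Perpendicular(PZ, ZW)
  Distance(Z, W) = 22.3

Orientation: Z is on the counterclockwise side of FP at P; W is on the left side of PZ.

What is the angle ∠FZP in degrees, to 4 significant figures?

40.61°

F is at the origin; FP runs at 36.9° with length 53.0, so P = 53.0·(cos 36.9°, sin 36.9°) = (42.38, 31.82). ∠FPZ = 127.2°, so PZ runs at 36.9° + (180° − 127.2°) = 89.70° from the x-axis; with |PZ| = 17.2, Z = P + 17.2·(cos 89.70°, sin 89.70°) = (42.47, 49.02). Then cos ∠FZP = ZF·ZP / (|ZF||ZP|), giving 40.61°.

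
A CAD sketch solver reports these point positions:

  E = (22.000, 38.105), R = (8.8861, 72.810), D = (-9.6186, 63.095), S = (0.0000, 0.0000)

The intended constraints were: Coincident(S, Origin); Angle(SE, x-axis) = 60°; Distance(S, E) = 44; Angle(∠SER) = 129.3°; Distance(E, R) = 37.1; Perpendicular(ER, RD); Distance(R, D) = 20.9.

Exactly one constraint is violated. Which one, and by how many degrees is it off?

Perpendicular(ER, RD) — off by 7.00°.

S = (0.00, 0.00) ✓; SE at 60.00° ✓; |SE| = 44.00 ✓; ∠SER = 129.3° ✓; |ER| = 37.10 ✓; ∠(ER, RD) = 97.00° ✗; |RD| = 20.90 ✓.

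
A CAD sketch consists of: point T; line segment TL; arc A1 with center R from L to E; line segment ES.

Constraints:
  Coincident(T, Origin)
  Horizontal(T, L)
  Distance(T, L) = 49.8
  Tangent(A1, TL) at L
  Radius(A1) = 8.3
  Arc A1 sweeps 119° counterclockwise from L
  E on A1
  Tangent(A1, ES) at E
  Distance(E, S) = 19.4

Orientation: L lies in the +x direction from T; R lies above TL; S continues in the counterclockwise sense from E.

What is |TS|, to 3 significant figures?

55.9

T is at the origin; TL is horizontal with |TL| = 49.8 and L on the +x side, so L = (49.8, 0.00). Since A1 is tangent to TL there, RL ⟂ TL, so R = L + (0, 8.3) = (49.8, 8.30). On A1, L sits at bearing -90° from R; a 119° counterclockwise sweep puts E at bearing 29°, so E = R + 8.3·(cos 29°, sin 29°) = (57.1, 12.3). A1 meets ES tangentially, so RE is at right angles to ES, so ES runs along (−sin 29°, cos 29°); with |ES| = 19.4, S = (47.7, 29.3). Then |TS| = |S − T| = 55.9.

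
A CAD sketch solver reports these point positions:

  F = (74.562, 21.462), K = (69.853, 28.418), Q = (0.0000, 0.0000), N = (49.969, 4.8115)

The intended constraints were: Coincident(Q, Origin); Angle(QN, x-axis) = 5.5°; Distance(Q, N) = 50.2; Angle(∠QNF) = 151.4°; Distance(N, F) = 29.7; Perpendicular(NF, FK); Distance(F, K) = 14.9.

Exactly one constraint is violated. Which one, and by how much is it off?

Distance(F, K) = 14.9 — off by 6.50.

Q = (0.00, 0.00) ✓; QN at 5.500° ✓; |QN| = 50.20 ✓; ∠QNF = 151.4° ✓; |NF| = 29.70 ✓; ∠(NF, FK) = 90.00° ✓; |FK| = 8.400 ✗.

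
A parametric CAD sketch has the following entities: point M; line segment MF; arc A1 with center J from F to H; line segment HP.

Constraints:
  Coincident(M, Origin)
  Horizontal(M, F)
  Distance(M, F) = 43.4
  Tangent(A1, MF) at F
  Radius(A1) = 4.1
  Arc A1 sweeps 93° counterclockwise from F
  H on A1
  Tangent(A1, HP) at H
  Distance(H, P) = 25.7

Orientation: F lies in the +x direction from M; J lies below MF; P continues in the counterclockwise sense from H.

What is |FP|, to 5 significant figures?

30.105

M is at the origin; M and F share the same y with |MF| = 43.4 and F on the +x side, so F = (43.400, 0.0000). Since A1 is tangent to MF there, JF ⟂ MF, so J = F + (0, -4.1) = (43.400, -4.1000). On A1, F sits at bearing 90° from J; a 93° counterclockwise sweep puts H at bearing 183°, so H = J + 4.1·(cos 183°, sin 183°) = (39.306, -4.3146). The tangent condition forces JH to be normal to HP, so HP runs along (−sin 183°, cos 183°); with |HP| = 25.7, P = (40.651, -29.979). Then |FP| = |P − F| = 30.105.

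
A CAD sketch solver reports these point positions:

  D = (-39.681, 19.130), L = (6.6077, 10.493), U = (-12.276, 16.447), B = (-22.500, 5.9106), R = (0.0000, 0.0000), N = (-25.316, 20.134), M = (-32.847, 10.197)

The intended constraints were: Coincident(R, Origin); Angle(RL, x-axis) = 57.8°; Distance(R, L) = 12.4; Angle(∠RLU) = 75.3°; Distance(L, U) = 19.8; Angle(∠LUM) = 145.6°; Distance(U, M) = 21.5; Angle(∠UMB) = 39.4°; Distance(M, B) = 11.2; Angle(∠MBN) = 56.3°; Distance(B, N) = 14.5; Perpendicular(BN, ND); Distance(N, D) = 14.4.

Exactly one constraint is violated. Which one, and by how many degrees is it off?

Perpendicular(BN, ND) — off by 7.20°.

R = (0.00, 0.00) ✓; RL at 57.80° ✓; |RL| = 12.40 ✓; ∠RLU = 75.30° ✓; |LU| = 19.80 ✓; ∠LUM = 145.6° ✓; |UM| = 21.50 ✓; ∠UMB = 39.40° ✓; |MB| = 11.20 ✓; ∠MBN = 56.30° ✓; |BN| = 14.50 ✓; ∠(BN, ND) = 82.80° ✗; |ND| = 14.40 ✓.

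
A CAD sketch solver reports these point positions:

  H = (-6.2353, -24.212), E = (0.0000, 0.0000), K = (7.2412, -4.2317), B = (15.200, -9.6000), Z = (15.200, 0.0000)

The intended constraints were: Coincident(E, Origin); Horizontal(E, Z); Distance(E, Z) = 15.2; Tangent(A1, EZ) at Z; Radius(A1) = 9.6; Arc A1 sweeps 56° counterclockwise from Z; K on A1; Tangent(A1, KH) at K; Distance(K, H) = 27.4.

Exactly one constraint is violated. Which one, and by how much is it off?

Distance(K, H) = 27.4 — off by 3.30.

E = (0.00, 0.00) ✓; E.y = 0.00, Z.y = 0.00 ✓; |EZ| = 15.20 ✓; ∠(BZ, ZE) = 90.00° ✓; |BZ| = 9.600 ✓; bearing(B→K) − bearing(B→Z) = 56.00° ✓; |BK| = 9.600 ✓; ∠(BK, KH) = 90.00° ✓; |KH| = 24.10 ✗.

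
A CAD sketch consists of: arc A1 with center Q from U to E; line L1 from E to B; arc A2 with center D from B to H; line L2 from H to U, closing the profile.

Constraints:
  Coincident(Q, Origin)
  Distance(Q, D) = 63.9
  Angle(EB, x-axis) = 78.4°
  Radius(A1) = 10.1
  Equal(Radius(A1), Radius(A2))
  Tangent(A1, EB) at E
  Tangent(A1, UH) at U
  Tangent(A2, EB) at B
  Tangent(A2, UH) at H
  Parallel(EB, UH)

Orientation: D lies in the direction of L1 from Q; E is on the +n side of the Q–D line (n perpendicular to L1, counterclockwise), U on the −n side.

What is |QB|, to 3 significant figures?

64.7

Tangency of A1 to both parallel lines with radius 10.1 puts E and U at Q ± 10.1·n: E = (-9.89, 2.03), U = (9.89, -2.03). Equal radii place B and H the same way about D: B = D + 10.1·n = (2.96, 64.6), H = D − 10.1·n = (22.7, 60.6). Then |QB| = |B − Q| = 64.7.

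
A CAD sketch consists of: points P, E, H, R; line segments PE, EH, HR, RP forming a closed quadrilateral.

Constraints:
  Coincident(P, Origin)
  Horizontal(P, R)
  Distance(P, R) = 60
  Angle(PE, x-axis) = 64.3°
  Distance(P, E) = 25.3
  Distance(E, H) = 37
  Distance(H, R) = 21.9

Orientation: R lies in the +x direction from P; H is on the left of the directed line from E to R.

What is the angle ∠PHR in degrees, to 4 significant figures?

103.5°

P is at the origin; P and R share the same y with |PR| = 60.0 and R in +x, so R = (60.0, 0). PE runs at 64.3° with |PE| = 25.3, so E = (10.97, 22.80). H is determined by |EH| = 37.0 and |HR| = 21.9 together: it lies at the intersection of circle(E, 37.0) and circle(R, 21.9). With |ER| = 54.07, the foot of the radical line on ER is 35.26 from E and the perpendicular offset is √(37.0² − 35.26²) = 11.22. Taking the left-of-ER solution: H = (47.67, 18.10).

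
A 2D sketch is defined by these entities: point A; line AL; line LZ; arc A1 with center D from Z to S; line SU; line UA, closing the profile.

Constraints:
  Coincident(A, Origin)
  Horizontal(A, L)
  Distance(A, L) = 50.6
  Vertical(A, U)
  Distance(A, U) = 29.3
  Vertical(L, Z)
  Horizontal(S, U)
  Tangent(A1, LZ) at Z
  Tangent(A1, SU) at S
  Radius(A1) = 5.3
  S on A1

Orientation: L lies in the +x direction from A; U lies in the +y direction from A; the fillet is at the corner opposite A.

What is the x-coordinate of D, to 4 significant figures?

45.30

A is at the origin; AL is horizontal with |AL| = 50.6 and L on the +x side, so L = (50.60, 0.000). A and U share the same x with |AU| = 29.3 and U on the +y side, so U = (0.000, 29.30). The virtual corner opposite A is at (50.60, 29.30). Tangency of A1 to LZ means the radius DZ is perpendicular to LZ and the tangent condition forces DS to be normal to SU, with radius 5.3, so the center D sits 5.3 in from both sides at D = (45.30, 24.00). So D.x = 45.30.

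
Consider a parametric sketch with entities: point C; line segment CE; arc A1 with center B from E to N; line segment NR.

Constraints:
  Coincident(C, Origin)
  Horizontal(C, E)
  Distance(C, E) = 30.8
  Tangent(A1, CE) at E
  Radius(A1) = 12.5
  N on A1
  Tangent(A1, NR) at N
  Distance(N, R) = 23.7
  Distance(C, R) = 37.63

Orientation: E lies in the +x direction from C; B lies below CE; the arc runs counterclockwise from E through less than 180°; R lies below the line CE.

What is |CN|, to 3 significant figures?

21.4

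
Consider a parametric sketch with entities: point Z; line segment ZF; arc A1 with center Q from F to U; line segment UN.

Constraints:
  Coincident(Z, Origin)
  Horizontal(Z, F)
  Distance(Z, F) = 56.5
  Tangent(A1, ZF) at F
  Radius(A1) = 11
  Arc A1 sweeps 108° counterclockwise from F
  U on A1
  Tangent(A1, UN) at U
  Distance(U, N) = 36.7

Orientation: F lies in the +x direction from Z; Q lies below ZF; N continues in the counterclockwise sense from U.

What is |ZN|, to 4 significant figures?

75.65

On A1, F sits at bearing 90° from Q; a 108° counterclockwise sweep puts U at bearing 198°, so U = Q + 11.0·(cos 198°, sin 198°) = (46.04, -14.40). Since A1 is tangent to UN there, QU ⟂ UN, so UN runs along (−sin 198°, cos 198°); with |UN| = 36.7, N = (57.38, -49.30). Then |ZN| = |N − Z| = 75.65.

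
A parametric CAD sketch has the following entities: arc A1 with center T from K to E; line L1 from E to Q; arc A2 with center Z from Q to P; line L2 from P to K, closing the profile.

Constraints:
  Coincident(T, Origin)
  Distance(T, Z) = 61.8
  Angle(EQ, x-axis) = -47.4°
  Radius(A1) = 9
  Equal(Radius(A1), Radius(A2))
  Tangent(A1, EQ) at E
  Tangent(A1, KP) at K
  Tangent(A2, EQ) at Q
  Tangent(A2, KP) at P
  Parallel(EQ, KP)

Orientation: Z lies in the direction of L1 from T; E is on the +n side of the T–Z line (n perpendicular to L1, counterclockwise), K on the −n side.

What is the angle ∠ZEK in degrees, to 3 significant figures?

81.7°

The slot axis is L1's direction at -47.4°, so u = (cos -47.4°, sin -47.4°) = (0.677, -0.736) and n = (−sin -47.4°, cos -47.4°) = (0.736, 0.677). T is at the origin and Z lies 61.8 along u from T, so Z = 61.8·u = (41.8, -45.5). Tangency of A1 to both parallel lines with radius 9.0 puts E and K at T ± 9.0·n: E = (6.62, 6.09), K = (-6.62, -6.09). Then cos ∠ZEK = EZ·EK / (|EZ||EK|), giving 81.7°.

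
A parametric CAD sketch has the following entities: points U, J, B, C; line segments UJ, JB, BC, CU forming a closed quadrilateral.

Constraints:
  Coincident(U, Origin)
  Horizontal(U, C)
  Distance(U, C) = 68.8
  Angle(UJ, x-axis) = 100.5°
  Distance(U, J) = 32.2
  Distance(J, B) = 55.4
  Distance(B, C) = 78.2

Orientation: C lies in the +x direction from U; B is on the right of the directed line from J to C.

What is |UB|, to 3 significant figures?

24.4

U is at the origin; UC is horizontal with |UC| = 68.8 and C in +x, so C = (68.8, 0). UJ runs at 100.5° with |UJ| = 32.2, so J = (-5.87, 31.7). B is determined by |JB| = 55.4 and |BC| = 78.2 together: it lies at the intersection of circle(J, 55.4) and circle(C, 78.2). With |JC| = 81.1, the foot of the radical line on JC is 21.8 from J and the perpendicular offset is √(55.4² − 21.8²) = 50.9. Taking the right-of-JC solution: B = (-5.71, -23.7).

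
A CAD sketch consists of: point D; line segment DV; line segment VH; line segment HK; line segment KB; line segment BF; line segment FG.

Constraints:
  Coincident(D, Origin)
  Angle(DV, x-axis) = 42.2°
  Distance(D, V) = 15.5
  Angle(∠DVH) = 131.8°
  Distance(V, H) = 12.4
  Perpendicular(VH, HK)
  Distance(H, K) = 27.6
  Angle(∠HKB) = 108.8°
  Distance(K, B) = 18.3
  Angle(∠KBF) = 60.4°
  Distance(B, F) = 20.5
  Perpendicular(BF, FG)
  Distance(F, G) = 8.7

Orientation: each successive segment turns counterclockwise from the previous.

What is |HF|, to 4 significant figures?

18.98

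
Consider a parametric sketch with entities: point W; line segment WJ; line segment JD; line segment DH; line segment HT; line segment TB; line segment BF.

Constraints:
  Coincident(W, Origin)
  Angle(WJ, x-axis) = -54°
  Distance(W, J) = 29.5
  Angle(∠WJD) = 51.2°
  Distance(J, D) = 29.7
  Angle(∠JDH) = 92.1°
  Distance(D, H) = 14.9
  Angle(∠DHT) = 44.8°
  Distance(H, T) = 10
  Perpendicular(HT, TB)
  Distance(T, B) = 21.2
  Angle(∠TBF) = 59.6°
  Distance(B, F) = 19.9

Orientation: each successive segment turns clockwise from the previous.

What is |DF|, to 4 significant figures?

17.75

W is at the origin; WJ runs at -54.0° with length 29.5, so J = (17.34, -23.87). ∠WJD = 51.2° gives JD at 177.2° from the x-axis; with |JD| = 29.7, D = (-12.32, -22.42). ∠JDH = 92.1° gives DH at 89.30° from the x-axis; with |DH| = 14.9, H = (-12.14, -7.516). ∠DHT = 44.8° gives HT at -45.90° from the x-axis; with |HT| = 10.0, T = (-5.184, -14.70). HT ⟂ TB, so TB runs at -135.9°; with |TB| = 21.2, B = (-20.41, -29.45). ∠TBF = 59.6° gives BF at 103.7° from the x-axis; with |BF| = 19.9, F = (-25.12, -10.12). Then |DF| = |F − D| = 17.75.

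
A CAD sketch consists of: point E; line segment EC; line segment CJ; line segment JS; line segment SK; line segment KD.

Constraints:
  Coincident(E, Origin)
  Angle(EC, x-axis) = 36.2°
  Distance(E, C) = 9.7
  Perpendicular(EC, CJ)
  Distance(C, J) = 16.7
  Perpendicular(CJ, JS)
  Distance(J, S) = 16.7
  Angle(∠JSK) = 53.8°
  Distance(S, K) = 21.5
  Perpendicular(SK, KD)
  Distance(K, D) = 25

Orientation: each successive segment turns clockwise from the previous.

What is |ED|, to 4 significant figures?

29.47

E is at the origin; EC runs at 36.2° with length 9.7, so C = (7.828, 5.729). The perpendicularity gives CJ at right angles to EC, so CJ runs at -53.80°; with |CJ| = 16.7, J = (17.69, -7.747). CJ is perpendicular to JS, so JS runs at -143.8°; with |JS| = 16.7, S = (4.214, -17.61). ∠JSK = 53.8° gives SK at 90.00° from the x-axis; with |SK| = 21.5, K = (4.214, 3.890). The perpendicularity gives KD at right angles to SK, so KD runs at 0.000°; with |KD| = 25.0, D = (29.21, 3.890). Then |ED| = |D − E| = 29.47.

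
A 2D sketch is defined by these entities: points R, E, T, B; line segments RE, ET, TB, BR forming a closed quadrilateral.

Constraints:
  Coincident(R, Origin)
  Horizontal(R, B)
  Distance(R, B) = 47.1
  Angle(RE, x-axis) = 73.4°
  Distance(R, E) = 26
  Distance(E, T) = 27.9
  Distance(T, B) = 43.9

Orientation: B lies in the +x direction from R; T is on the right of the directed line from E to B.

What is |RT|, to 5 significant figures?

4.2329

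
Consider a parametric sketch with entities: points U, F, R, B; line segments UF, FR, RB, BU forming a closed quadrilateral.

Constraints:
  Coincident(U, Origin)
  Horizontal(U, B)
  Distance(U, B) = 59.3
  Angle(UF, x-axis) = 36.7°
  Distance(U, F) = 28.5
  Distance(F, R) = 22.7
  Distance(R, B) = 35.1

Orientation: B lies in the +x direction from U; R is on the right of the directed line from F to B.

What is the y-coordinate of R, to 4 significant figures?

-5.596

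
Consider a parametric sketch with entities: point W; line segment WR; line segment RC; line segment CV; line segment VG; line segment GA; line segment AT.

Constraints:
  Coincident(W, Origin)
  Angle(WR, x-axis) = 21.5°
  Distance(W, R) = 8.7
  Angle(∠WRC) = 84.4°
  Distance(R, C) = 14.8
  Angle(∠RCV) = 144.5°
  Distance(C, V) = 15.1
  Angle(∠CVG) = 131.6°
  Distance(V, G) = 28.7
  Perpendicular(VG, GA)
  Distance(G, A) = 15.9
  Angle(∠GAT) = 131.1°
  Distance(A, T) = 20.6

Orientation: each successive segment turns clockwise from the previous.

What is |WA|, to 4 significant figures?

33.20

W is at the origin; WR runs at 21.5° with length 8.7, so R = (8.095, 3.189). ∠WRC = 84.4° gives RC at -74.10° from the x-axis; with |RC| = 14.8, C = (12.15, -11.05). ∠RCV = 144.5° gives CV at -109.6° from the x-axis; with |CV| = 15.1, V = (7.084, -25.27). ∠CVG = 131.6° gives VG at -158.0° from the x-axis; with |VG| = 28.7, G = (-19.53, -36.02). The perpendicularity gives GA at right angles to VG, so GA runs at 112.0°; with |GA| = 15.9, A = (-25.48, -21.28). Then |WA| = |A − W| = 33.20.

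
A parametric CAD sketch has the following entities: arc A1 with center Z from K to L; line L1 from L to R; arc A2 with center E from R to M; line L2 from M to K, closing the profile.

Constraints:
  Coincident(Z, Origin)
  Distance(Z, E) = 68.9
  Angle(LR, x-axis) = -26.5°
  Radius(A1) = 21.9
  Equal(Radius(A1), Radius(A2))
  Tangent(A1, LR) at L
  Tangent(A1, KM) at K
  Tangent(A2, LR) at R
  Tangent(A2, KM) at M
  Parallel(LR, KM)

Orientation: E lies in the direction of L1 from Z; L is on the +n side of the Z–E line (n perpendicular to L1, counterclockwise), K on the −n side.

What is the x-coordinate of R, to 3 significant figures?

71.4

The slot axis is L1's direction at -26.5°, so u = (cos -26.5°, sin -26.5°) = (0.895, -0.446) and n = (−sin -26.5°, cos -26.5°) = (0.446, 0.895). Z is at the origin and E lies 68.9 along u from Z, so E = 68.9·u = (61.7, -30.7). Tangency of A1 to both parallel lines with radius 21.9 puts L and K at Z ± 21.9·n: L = (9.77, 19.6), K = (-9.77, -19.6). Equal radii place R and M the same way about E: R = E + 21.9·n = (71.4, -11.1), M = E − 21.9·n = (51.9, -50.3). So R.x = 71.4.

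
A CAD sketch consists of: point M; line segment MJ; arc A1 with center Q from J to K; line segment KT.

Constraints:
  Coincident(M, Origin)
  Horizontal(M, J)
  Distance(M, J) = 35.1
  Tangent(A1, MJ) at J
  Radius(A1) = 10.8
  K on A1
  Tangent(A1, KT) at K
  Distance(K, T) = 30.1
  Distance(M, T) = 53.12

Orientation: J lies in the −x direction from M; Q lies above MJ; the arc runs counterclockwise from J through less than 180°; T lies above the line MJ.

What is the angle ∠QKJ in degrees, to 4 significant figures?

38.15°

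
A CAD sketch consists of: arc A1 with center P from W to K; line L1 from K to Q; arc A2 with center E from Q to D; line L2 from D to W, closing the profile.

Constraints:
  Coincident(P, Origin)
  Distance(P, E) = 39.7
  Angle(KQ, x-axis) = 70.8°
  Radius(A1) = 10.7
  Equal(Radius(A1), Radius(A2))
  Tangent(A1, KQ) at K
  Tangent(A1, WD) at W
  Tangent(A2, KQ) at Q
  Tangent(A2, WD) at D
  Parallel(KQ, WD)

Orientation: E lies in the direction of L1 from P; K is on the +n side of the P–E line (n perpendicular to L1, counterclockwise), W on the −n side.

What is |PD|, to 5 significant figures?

41.117

The slot axis is L1's direction at 70.8°, so u = (cos 70.8°, sin 70.8°) = (0.32887, 0.94438) and n = (−sin 70.8°, cos 70.8°) = (-0.94438, 0.32887). P is at the origin and E lies 39.7 along u from P, so E = 39.7·u = (13.056, 37.492). Tangency of A1 to both parallel lines with radius 10.7 puts K and W at P ± 10.7·n: K = (-10.105, 3.5189), W = (10.105, -3.5189). Equal radii place Q and D the same way about E: Q = E + 10.7·n = (2.9512, 41.011), D = E − 10.7·n = (23.161, 33.973). Then |PD| = |D − P| = 41.117.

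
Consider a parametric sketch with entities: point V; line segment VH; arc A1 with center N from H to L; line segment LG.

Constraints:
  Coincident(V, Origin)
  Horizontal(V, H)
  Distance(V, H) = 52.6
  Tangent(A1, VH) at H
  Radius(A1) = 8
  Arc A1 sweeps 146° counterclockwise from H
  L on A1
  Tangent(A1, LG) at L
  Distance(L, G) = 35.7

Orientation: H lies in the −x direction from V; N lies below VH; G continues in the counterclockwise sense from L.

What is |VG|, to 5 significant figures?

44.179

V is at the origin; V and H share the same y with |VH| = 52.6 and H on the −x side, so H = (-52.600, 0.0000). Tangency of A1 to VH means the radius NH is perpendicular to VH, so N = H + (0, -8) = (-52.600, -8.0000). On A1, H sits at bearing 90° from N; a 146° counterclockwise sweep puts L at bearing 236°, so L = N + 8.0·(cos 236°, sin 236°) = (-57.074, -14.632). The tangent condition forces NL to be normal to LG, so LG runs along (−sin 236°, cos 236°); with |LG| = 35.7, G = (-27.477, -34.595). Then |VG| = |G − V| = 44.179.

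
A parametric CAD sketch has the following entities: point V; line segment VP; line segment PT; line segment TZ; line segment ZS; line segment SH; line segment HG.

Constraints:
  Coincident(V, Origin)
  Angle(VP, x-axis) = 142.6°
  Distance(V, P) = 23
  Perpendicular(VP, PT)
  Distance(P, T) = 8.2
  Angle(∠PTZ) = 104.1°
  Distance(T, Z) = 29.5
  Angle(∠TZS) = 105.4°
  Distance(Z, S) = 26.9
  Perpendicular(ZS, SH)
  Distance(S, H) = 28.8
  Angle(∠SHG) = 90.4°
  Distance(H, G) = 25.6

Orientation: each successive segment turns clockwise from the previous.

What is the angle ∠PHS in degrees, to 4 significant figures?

97.59°

V is at the origin; VP runs at 142.6° with length 23.0, so P = (-18.27, 13.97). VP ⟂ PT, so PT runs at 52.60°; with |PT| = 8.2, T = (-13.29, 20.48). ∠PTZ = 104.1° gives TZ at -23.30° from the x-axis; with |TZ| = 29.5, Z = (13.80, 8.815). ∠TZS = 105.4° gives ZS at -97.90° from the x-axis; with |ZS| = 26.9, S = (10.11, -17.83). The perpendicularity gives SH at right angles to ZS, so SH runs at 172.1°; with |SH| = 28.8, H = (-18.42, -13.87). Then cos ∠PHS = HP·HS / (|HP||HS|), giving 97.59°.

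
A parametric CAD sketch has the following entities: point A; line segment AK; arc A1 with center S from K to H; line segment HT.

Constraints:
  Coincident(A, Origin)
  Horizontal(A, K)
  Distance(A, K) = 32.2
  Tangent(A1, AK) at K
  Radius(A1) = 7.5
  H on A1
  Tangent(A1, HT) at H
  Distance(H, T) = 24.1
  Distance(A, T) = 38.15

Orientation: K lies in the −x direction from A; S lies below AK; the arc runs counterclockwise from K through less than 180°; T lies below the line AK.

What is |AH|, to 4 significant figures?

39.90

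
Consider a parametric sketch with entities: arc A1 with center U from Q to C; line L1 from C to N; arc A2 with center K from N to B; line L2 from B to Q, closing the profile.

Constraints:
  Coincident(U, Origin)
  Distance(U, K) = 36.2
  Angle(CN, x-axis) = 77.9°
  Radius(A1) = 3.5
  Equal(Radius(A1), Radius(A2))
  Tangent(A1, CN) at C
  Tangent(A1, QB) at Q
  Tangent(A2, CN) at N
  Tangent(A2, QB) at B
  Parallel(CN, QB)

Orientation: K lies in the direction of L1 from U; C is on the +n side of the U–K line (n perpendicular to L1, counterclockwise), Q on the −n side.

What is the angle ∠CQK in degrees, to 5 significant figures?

84.478°

U is at the origin and K lies 36.2 along u from U, so K = 36.2·u = (7.5882, 35.396). Tangency of A1 to both parallel lines with radius 3.5 puts C and Q at U ± 3.5·n: C = (-3.4222, 0.73366), Q = (3.4222, -0.73366). Then cos ∠CQK = QC·QK / (|QC||QK|), giving 84.478°.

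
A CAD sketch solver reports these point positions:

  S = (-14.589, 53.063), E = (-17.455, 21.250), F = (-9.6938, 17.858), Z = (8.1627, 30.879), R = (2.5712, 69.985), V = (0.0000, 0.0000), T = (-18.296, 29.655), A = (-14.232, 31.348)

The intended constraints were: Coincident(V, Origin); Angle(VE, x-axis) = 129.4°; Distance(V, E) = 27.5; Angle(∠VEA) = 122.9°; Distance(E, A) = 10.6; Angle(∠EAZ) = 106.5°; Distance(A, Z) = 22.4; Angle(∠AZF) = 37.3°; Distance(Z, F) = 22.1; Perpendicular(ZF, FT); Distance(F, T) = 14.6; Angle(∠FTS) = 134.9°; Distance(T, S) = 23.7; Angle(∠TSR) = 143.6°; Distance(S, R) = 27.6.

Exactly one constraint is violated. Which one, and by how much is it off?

Distance(S, R) = 27.6 — off by 3.50.

V = (0.00, 0.00) ✓; VE at 129.4° ✓; |VE| = 27.50 ✓; ∠VEA = 122.9° ✓; |EA| = 10.60 ✓; ∠EAZ = 106.5° ✓; |AZ| = 22.40 ✓; ∠AZF = 37.30° ✓; |ZF| = 22.10 ✓; ∠(ZF, FT) = 90.00° ✓; |FT| = 14.60 ✓; ∠FTS = 134.9° ✓; |TS| = 23.70 ✓; ∠TSR = 143.6° ✓; |SR| = 24.10 ✗.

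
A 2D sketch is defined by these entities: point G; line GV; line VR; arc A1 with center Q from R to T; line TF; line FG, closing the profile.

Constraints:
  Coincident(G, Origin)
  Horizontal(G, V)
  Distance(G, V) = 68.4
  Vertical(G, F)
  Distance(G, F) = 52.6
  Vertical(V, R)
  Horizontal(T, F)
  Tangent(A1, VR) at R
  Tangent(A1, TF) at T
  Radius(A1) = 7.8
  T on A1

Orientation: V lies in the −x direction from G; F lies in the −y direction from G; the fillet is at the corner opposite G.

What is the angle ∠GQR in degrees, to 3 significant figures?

144°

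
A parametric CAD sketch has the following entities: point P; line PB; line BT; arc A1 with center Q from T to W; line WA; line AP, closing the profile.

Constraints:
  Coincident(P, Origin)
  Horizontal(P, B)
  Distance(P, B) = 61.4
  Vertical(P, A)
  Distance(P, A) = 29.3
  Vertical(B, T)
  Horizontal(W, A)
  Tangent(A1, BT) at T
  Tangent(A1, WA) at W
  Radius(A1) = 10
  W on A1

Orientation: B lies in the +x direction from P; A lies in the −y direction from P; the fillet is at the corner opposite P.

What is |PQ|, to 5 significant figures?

54.904

P is at the origin; P and B share the same y with |PB| = 61.4 and B on the +x side, so B = (61.400, 0.0000). P and A share the same x with |PA| = 29.3 and A on the −y side, so A = (0.0000, -29.300). The virtual corner opposite P is at (61.400, -29.300). The tangent condition forces QT to be normal to BT and A1 meets WA tangentially, so QW is at right angles to WA, with radius 10.0, so the center Q sits 10.0 in from both sides at Q = (51.400, -19.300). Then |PQ| = |Q − P| = 54.904.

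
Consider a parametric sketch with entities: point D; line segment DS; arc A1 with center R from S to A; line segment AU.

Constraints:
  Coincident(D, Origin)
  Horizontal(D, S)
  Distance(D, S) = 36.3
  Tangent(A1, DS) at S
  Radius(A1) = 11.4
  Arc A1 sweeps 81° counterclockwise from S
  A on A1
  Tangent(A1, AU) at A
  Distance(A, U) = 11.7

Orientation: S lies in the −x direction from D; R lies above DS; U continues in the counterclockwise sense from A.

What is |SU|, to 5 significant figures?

24.892

D is at the origin; D and S share the same y with |DS| = 36.3 and S on the −x side, so S = (-36.300, 0.0000). A1 meets DS tangentially, so RS is at right angles to DS, so R = S + (0, 11.4) = (-36.300, 11.400). On A1, S sits at bearing -90° from R; an 81° counterclockwise sweep puts A at bearing -9°, so A = R + 11.4·(cos -9°, sin -9°) = (-25.040, 9.6166). Since A1 is tangent to AU there, RA ⟂ AU, so AU runs along (−sin -9°, cos -9°); with |AU| = 11.7, U = (-23.210, 21.173). Then |SU| = |U − S| = 24.892.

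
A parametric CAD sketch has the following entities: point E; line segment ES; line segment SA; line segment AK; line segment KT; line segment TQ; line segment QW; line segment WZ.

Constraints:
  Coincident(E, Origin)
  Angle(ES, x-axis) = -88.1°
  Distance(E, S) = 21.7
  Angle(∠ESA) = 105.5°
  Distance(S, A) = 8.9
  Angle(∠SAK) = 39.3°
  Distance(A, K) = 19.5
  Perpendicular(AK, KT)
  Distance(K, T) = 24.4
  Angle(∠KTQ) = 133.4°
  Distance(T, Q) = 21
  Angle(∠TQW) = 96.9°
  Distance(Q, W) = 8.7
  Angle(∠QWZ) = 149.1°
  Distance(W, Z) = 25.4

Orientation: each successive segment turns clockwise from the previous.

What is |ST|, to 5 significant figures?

22.608

E is at the origin; ES runs at -88.1° with length 21.7, so S = (0.71947, -21.688). ∠ESA = 105.5° gives SA at -162.60° from the x-axis; with |SA| = 8.9, A = (-7.7733, -24.350). ∠SAK = 39.3° gives AK at 56.700° from the x-axis; with |AK| = 19.5, K = (2.9327, -8.0513). AK is perpendicular to KT, so KT runs at -33.300°; with |KT| = 24.4, T = (23.326, -21.447). Then |ST| = |T − S| = 22.608.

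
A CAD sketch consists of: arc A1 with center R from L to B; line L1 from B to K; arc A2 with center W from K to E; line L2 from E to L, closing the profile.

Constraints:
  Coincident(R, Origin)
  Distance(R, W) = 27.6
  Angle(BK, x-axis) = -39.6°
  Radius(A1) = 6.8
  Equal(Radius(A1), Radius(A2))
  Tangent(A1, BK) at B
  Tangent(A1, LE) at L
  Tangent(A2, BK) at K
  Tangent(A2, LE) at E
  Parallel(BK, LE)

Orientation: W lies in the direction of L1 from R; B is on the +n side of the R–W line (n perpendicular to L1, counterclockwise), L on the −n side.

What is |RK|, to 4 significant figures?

28.43

Tangency of A1 to both parallel lines with radius 6.8 puts B and L at R ± 6.8·n: B = (4.334, 5.239), L = (-4.334, -5.239). Equal radii place K and E the same way about W: K = W + 6.8·n = (25.60, -12.35), E = W − 6.8·n = (16.93, -22.83). Then |RK| = |K − R| = 28.43.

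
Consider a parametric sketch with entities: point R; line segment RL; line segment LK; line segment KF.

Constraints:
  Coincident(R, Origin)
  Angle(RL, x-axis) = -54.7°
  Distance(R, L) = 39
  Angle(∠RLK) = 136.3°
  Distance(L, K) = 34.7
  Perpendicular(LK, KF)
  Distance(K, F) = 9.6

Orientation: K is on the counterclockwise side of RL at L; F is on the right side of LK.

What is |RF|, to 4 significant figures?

72.74

∠RLK = 136.3°, so LK runs at -54.7° + (180° − 136.3°) = -11.00° from the x-axis; with |LK| = 34.7, K = L + 34.7·(cos -11.00°, sin -11.00°) = (56.60, -38.45). LK is perpendicular to KF; with |KF| = 9.6 on the right of LK, F = K + 9.6·(-0.1908, -0.9816) = (54.77, -47.87). Then |RF| = |F − R| = 72.74.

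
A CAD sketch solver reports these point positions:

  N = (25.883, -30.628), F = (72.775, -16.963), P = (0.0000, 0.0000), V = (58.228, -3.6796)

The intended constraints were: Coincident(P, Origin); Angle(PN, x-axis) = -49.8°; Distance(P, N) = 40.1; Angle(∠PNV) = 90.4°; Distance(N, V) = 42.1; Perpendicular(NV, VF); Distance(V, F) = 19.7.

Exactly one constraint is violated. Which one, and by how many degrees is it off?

Perpendicular(NV, VF) — off by 7.80°.

P = (0.00, 0.00) ✓; PN at -49.80° ✓; |PN| = 40.10 ✓; ∠PNV = 90.40° ✓; |NV| = 42.10 ✓; ∠(NV, VF) = 82.20° ✗; |VF| = 19.70 ✓.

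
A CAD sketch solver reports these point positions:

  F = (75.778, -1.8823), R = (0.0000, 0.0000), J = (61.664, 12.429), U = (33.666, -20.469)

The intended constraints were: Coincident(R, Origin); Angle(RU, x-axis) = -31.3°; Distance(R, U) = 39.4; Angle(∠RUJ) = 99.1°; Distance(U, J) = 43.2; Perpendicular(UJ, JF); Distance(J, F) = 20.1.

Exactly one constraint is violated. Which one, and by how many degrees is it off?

Perpendicular(UJ, JF) — off by 5.00°.

R = (0.00, 0.00) ✓; RU at -31.30° ✓; |RU| = 39.40 ✓; ∠RUJ = 99.10° ✓; |UJ| = 43.20 ✓; ∠(UJ, JF) = 95.00° ✗; |JF| = 20.10 ✓.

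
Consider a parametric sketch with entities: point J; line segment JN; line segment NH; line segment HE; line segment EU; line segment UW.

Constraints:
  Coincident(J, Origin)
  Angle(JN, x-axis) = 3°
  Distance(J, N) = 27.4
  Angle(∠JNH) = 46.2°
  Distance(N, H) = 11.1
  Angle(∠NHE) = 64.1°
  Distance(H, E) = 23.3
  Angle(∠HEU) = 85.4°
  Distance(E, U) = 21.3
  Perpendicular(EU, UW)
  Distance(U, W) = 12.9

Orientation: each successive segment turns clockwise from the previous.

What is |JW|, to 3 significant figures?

36.3

∠HEU = 85.4° gives EU at 18.7° from the x-axis; with |EU| = 21.3, U = (31.1, 21.3). EU ⟂ UW, so UW runs at -71.3°; with |UW| = 12.9, W = (35.2, 9.04). Then |JW| = |W − J| = 36.3.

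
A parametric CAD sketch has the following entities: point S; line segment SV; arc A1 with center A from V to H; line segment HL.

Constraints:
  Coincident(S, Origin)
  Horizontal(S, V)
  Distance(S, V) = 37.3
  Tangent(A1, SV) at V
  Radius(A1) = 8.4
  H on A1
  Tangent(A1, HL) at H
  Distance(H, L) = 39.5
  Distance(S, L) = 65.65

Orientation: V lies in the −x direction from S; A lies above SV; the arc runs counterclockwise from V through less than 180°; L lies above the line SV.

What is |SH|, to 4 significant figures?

31.74

S is at the origin; SV is horizontal with |SV| = 37.3 and V on the −x side, so V = (-37.30, 0.000). Since A1 is tangent to SV there, AV ⟂ SV, so A = V + (0, 8.4) = (-37.30, 8.400). Since AH ⟂ HL (tangency), |AL| = √(8.4² + 39.5²) = 40.38 regardless of where H sits on A1. So L lies on both circle(S, 65.65) and circle(A, 40.38); the above-SV intersection is L = (-44.68, 48.10). H is the foot of the tangent from L: H = (-29.54, 11.62).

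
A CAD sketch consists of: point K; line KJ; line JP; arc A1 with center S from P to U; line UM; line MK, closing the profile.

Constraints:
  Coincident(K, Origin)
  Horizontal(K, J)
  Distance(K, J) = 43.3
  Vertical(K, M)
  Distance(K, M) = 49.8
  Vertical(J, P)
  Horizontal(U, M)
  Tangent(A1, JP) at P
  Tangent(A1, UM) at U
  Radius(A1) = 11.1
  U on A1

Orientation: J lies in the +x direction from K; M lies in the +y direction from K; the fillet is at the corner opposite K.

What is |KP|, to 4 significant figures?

58.07

K is at the origin; K and J share the same y with |KJ| = 43.3 and J on the +x side, so J = (43.30, 0.000). K and M share the same x with |KM| = 49.8 and M on the +y side, so M = (0.000, 49.80). The virtual corner opposite K is at (43.30, 49.80). Tangency of A1 to JP means the radius SP is perpendicular to JP and the tangent condition forces SU to be normal to UM, with radius 11.1, so the center S sits 11.1 in from both sides at S = (32.20, 38.70). That places the tangent points at P = (43.30, 38.70) on JP and U = (32.20, 49.80) on UM. Then |KP| = |P − K| = 58.07.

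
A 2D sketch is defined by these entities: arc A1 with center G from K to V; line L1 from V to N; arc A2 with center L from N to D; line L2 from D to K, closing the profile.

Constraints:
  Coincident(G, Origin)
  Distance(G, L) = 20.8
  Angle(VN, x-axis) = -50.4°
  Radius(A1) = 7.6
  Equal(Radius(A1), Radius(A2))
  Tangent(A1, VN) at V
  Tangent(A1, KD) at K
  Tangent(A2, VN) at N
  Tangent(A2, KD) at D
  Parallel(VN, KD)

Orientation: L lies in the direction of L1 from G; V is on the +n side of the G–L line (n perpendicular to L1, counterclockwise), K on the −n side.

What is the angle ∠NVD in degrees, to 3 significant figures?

36.2°

The slot axis is L1's direction at -50.4°, so u = (cos -50.4°, sin -50.4°) = (0.637, -0.771) and n = (−sin -50.4°, cos -50.4°) = (0.771, 0.637). G is at the origin and L lies 20.8 along u from G, so L = 20.8·u = (13.3, -16.0). Tangency of A1 to both parallel lines with radius 7.6 puts V and K at G ± 7.6·n: V = (5.86, 4.84), K = (-5.86, -4.84). Equal radii place N and D the same way about L: N = L + 7.6·n = (19.1, -11.2), D = L − 7.6·n = (7.40, -20.9). Then cos ∠NVD = VN·VD / (|VN||VD|), giving 36.2°.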